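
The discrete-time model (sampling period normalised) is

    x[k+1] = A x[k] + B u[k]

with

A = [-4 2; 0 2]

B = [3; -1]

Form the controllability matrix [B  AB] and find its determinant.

AB = [[-14], [-2]]
Controllability matrix C = [B  AB] = [[3, -14], [-1, -2]]
det(C) = 3·(-2) - (-14)·(-1) = -6 - 14 = -20
Since det(C) ≠ 0, rank(C) = 2 and the system is completely controllable.

-20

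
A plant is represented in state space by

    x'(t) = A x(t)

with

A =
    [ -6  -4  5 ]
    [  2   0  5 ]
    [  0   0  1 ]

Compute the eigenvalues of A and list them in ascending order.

det(sI - A) = s^3 - (tr A)s^2 + (M11 + M22 + M33)s - det A, where Mii is the 2×2 principal minor of A obtained by deleting row i and column i.
tr A = (-6) + 0 + 1 = -5; M11 = 0·1 - 5·0 = 0 - 0 = 0; M22 = (-6)·1 - 5·0 = -6 - 0 = -6; M33 = (-6)·0 - (-4)·2 = 0 - (-8) = 8; sum of minors = 2.
det A = (-6)·(0·1 - 5·0) - (-4)·(2·1 - 5·0) + 5·(2·0 - 0·0) = (-6)·0 - (-4)·2 + 5·0 = 8.
So p(s) = det(sI - A) = s^3 + 5s^2 + 2s - 8.
Rational-root test: any integer root divides -8. Testing small divisors, s = 1 works: p(1) = 1 + 5 + 2 + (-8) = 0, so (s - 1) is a factor.
Dividing, p(s) = (s - 1)(s^2 + 6s + 8).
Factor s^2 + 6s + 8: two numbers with sum -6 and product 8 are -2 and -4, so s^2 + 6s + 8 = (s + 2)(s + 4).
Hence p(s) = (s - 1) (s + 2) (s + 4), with roots -4, -2, 1.
At least one eigenvalue has non-negative real part, so the system is not asymptotically stable.

-4, -2, 1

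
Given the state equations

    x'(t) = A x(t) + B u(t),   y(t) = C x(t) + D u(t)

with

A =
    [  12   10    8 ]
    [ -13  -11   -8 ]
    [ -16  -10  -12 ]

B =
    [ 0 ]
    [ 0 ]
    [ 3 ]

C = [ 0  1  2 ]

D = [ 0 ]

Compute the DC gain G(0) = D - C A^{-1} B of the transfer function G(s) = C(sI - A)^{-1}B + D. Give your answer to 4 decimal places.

-1.5000

G(0) = C(-A)^{-1}B + D = -C A^{-1} B + D.
det A = -24, so A^{-1} = (1/-24)·adj(A) = [[-13/6, -5/3, -1/3], [7/6, 2/3, 1/3], [23/12, 5/3, 1/12]]
A^{-1} B = [-1, 1, 1/4]^T
C A^{-1} B = 3/2
G(0) = D - C A^{-1} B = 0 - (3/2) = -3/2 ≈ -1.5000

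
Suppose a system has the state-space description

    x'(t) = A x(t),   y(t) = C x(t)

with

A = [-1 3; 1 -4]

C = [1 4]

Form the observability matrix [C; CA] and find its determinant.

CA = [[3, -13]]
Observability matrix O = [C; CA] = [[1, 4], [3, -13]]
det(O) = 1·(-13) - 4·3 = -13 - 12 = -25
Since det(O) ≠ 0, rank(O) = 2 and the system is completely observable.

-25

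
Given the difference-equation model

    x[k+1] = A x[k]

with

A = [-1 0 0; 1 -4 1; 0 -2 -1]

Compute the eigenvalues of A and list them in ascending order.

det(zI - A) = z^3 - (tr A)z^2 + (M11 + M22 + M33)z - det A, where Mii is the 2×2 principal minor of A obtained by deleting row i and column i.
tr A = (-1) + (-4) + (-1) = -6; M11 = (-4)·(-1) - 1·(-2) = 4 - (-2) = 6; M22 = (-1)·(-1) - 0·0 = 1 - 0 = 1; M33 = (-1)·(-4) - 0·1 = 4 - 0 = 4; sum of minors = 11.
det A = (-1)·((-4)·(-1) - 1·(-2)) - 0·(1·(-1) - 1·0) + 0·(1·(-2) - (-4)·0) = (-1)·6 - 0·(-1) + 0·(-2) = -6.
So p(z) = det(zI - A) = z^3 + 6z^2 + 11z + 6.
Rational-root test: any integer root divides 6. Testing small divisors, z = -1 works: p(-1) = -1 + 6 + (-11) + 6 = 0, so (z + 1) is a factor.
Dividing, p(z) = (z + 1)(z^2 + 5z + 6).
Factor z^2 + 5z + 6: two numbers with sum -5 and product 6 are -2 and -3, so z^2 + 5z + 6 = (z + 2)(z + 3).
Hence p(z) = (z + 1) (z + 2) (z + 3), with roots -3, -2, -1.

-3, -2, -1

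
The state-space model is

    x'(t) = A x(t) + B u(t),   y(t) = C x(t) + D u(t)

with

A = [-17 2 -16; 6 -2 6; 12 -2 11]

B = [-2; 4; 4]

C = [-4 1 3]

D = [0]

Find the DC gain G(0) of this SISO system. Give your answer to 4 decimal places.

G(0) = C(-A)^{-1}B + D = -C A^{-1} B + D.
det A = -10, so A^{-1} = (1/-10)·adj(A) = [[1, -1, 2], [-3/5, -1/2, -3/5], [-6/5, 1, -11/5]]
A^{-1} B = [2, -16/5, -12/5]^T
C A^{-1} B = -92/5
G(0) = D - C A^{-1} B = 0 - (-92/5) = 92/5 ≈ 18.4000

18.4000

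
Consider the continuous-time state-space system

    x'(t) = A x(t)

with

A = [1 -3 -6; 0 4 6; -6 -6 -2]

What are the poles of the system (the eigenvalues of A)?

-2, 1, 4

det(sI - A) = s^3 - (tr A)s^2 + (M11 + M22 + M33)s - det A, where Mii is the 2×2 principal minor of A obtained by deleting row i and column i.
tr A = 1 + 4 + (-2) = 3; M11 = 4·(-2) - 6·(-6) = -8 - (-36) = 28; M22 = 1·(-2) - (-6)·(-6) = -2 - 36 = -38; M33 = 1·4 - (-3)·0 = 4 - 0 = 4; sum of minors = -6.
det A = 1·(4·(-2) - 6·(-6)) - (-3)·(0·(-2) - 6·(-6)) + (-6)·(0·(-6) - 4·(-6)) = 1·28 - (-3)·36 + (-6)·24 = -8.
So p(s) = det(sI - A) = s^3 - 3s^2 - 6s + 8.
Rational-root test: any integer root divides 8. Testing small divisors, s = 1 works: p(1) = 1 + (-3) + (-6) + 8 = 0, so (s - 1) is a factor.
Dividing, p(s) = (s - 1)(s^2 - 2s - 8).
Factor s^2 - 2s - 8: two numbers with sum 2 and product -8 are 4 and -2, so s^2 - 2s - 8 = (s - 4)(s + 2).
Hence p(s) = (s - 4) (s - 1) (s + 2), with roots -2, 1, 4.
At least one eigenvalue has non-negative real part, so the system is not asymptotically stable.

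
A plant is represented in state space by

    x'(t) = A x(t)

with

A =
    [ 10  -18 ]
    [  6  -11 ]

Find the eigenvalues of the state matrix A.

-2, 1

det(sI - A) = s^2 - (tr A)s + det A, with tr A = 10 + (-11) = -1 and det A = 10·(-11) - (-18)·6 = -110 - (-108) = -2.
So p(s) = det(sI - A) = s^2 + s - 2.
Factor s^2 + s - 2: two numbers with sum -1 and product -2 are 1 and -2, so s^2 + s - 2 = (s - 1)(s + 2).
Hence p(s) = (s - 1) (s + 2), with roots -2, 1.
At least one eigenvalue has non-negative real part, so the system is not asymptotically stable.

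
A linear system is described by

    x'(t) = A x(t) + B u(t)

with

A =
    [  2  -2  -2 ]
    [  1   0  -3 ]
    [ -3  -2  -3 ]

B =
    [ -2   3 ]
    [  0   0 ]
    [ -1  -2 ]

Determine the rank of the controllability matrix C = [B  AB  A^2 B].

AB = [[-2, 10], [1, 9], [9, -3]]
A^2B = [[-24, 8], [-29, 19], [-23, -39]]
Controllability matrix C = [B  AB  A^2B] = [[-2, 3, -2, 10, -24, 8], [0, 0, 1, 9, -29, 19], [-1, -2, 9, -3, -23, -39]]
Take the 3×3 submatrix of C formed by columns 1, 2, 3: [[-2, 3, -2], [0, 0, 1], [-1, -2, 9]]. Its determinant is (-2)·(0·9 - 1·(-2)) - 3·(0·9 - 1·(-1)) + (-2)·(0·(-2) - 0·(-1)) = (-2)·2 - 3·1 + (-2)·0 = -7 ≠ 0.
So rank(C) ≥ 3; since C has 3 rows, rank(C) = 3.
rank(C) = 3 = n, so the pair (A, B) is completely controllable.

3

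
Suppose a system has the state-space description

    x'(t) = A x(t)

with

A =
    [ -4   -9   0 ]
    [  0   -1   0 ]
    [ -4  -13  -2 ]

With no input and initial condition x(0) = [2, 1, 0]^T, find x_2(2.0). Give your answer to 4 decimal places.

0.1353

det(sI - A) = s^3 - (tr A)s^2 + (M11 + M22 + M33)s - det A, where Mii is the 2×2 principal minor of A obtained by deleting row i and column i.
tr A = (-4) + (-1) + (-2) = -7; M11 = (-1)·(-2) - 0·(-13) = 2 - 0 = 2; M22 = (-4)·(-2) - 0·(-4) = 8 - 0 = 8; M33 = (-4)·(-1) - (-9)·0 = 4 - 0 = 4; sum of minors = 14.
det A = (-4)·((-1)·(-2) - 0·(-13)) - (-9)·(0·(-2) - 0·(-4)) + 0·(0·(-13) - (-1)·(-4)) = (-4)·2 - (-9)·0 + 0·(-4) = -8.
So p(s) = det(sI - A) = s^3 + 7s^2 + 14s + 8.
Rational-root test: any integer root divides 8. Testing small divisors, s = -1 works: p(-1) = -1 + 7 + (-14) + 8 = 0, so (s + 1) is a factor.
Dividing, p(s) = (s + 1)(s^2 + 6s + 8).
Factor s^2 + 6s + 8: two numbers with sum -6 and product 8 are -2 and -4, so s^2 + 6s + 8 = (s + 2)(s + 4).
Hence p(s) = (s + 1) (s + 2) (s + 4), with roots -4, -2, -1.
The eigenvalues -4, -2, -1 are distinct and real, so A is diagonalisable and x(t) = e^{At} x(0) = V diag(e^{λ_i t}) V^{-1} x(0), where the columns of V are the eigenvectors.
λ = -4: A - (-4)I = [[0, -9, 0], [0, 3, 0], [-4, -13, 2]]. v must be orthogonal to every row; (row 1) × (row 3) = [-18, 0, -36], so take v_1 = [1, 0, 2]^T.
λ = -2: A - (-2)I = [[-2, -9, 0], [0, 1, 0], [-4, -13, 0]]. v must be orthogonal to every row; (row 1) × (row 2) = [0, 0, -2], so take v_2 = [0, 0, -1]^T.
λ = -1: A - (-1)I = [[-3, -9, 0], [0, 0, 0], [-4, -13, -1]]. v must be orthogonal to every row; (row 1) × (row 3) = [9, -3, 3], so take v_3 = [3, -1, 1]^T.
V = [v_1 v_2 v_3] = [[1, 0, 3], [0, 0, -1], [2, -1, 1]] has det V = -1, so V^{-1} = adj(V)/det V = [[1, 3, 0], [2, 5, -1], [0, -1, 0]].
Modal coordinates z(0) = V^{-1} x(0): 1·2 + 3·1 + 0·0 = 5; 2·2 + 5·1 + (-1)·0 = 9; 0·2 + (-1)·1 + 0·0 = -1; so z(0) = [5, 9, -1]^T.
x_2(t) = Σ_i (v_i)_2 · z_i(0) · e^{λ_i t} (row 2 of V times the modal terms).
x_2(2.0) = 0·5·e^{-4·2.0} + 0·9·e^{-2·2.0} + (-1)·(-1)·e^{-1·2.0} = 0·0.000335 + 0·0.018316 + 1·0.135335 = 0.1353.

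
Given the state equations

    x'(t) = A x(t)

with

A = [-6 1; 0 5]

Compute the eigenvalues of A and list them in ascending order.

-6, 5

det(sI - A) = s^2 - (tr A)s + det A, with tr A = (-6) + 5 = -1 and det A = (-6)·5 - 1·0 = -30 - 0 = -30.
So p(s) = det(sI - A) = s^2 + s - 30.
Factor s^2 + s - 30: two numbers with sum -1 and product -30 are 5 and -6, so s^2 + s - 30 = (s - 5)(s + 6).
Hence p(s) = (s - 5) (s + 6), with roots -6, 5.
At least one eigenvalue has non-negative real part, so the system is not asymptotically stable.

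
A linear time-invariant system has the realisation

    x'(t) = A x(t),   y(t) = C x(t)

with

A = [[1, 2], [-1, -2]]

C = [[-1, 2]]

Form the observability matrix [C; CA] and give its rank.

2

CA = [[-3, -6]]
Observability matrix O = [C; CA] = [[-1, 2], [-3, -6]]
det(O) = (-1)·(-6) - 2·(-3) = 6 - (-6) = 12 ≠ 0, so rank(O) = 2.
rank(O) = 2 = n, so the pair (A, C) is completely observable.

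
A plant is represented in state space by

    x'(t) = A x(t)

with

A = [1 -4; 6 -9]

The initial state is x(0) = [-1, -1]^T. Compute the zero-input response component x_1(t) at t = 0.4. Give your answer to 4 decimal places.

-0.3012

det(sI - A) = s^2 - (tr A)s + det A, with tr A = 1 + (-9) = -8 and det A = 1·(-9) - (-4)·6 = -9 - (-24) = 15.
So p(s) = det(sI - A) = s^2 + 8s + 15.
Factor s^2 + 8s + 15: two numbers with sum -8 and product 15 are -3 and -5, so s^2 + 8s + 15 = (s + 3)(s + 5).
Hence p(s) = (s + 3) (s + 5), with roots -5, -3.
The eigenvalues -5, -3 are distinct and real, so A is diagonalisable and x(t) = e^{At} x(0) = V diag(e^{λ_i t}) V^{-1} x(0), where the columns of V are the eigenvectors.
λ = -5: A - (-5)I = [[6, -4], [6, -4]]. Row 1 gives 6·v1 + (-4)·v2 = 0, so take v_1 = [2, 3]^T.
λ = -3: A - (-3)I = [[4, -4], [6, -6]]. Row 1 gives 4·v1 + (-4)·v2 = 0, so take v_2 = [-1, -1]^T.
V = [v_1 v_2] = [[2, -1], [3, -1]] has det V = 1, so V^{-1} = adj(V)/det V = [[-1, 1], [-3, 2]].
Modal coordinates z(0) = V^{-1} x(0): (-1)·(-1) + 1·(-1) = 0; (-3)·(-1) + 2·(-1) = 1; so z(0) = [0, 1]^T.
x_1(t) = Σ_i (v_i)_1 · z_i(0) · e^{λ_i t} (row 1 of V times the modal terms).
x_1(0.4) = 2·0·e^{-5·0.4} + (-1)·1·e^{-3·0.4} = 0·0.135335 + (-1)·0.301194 = -0.3012.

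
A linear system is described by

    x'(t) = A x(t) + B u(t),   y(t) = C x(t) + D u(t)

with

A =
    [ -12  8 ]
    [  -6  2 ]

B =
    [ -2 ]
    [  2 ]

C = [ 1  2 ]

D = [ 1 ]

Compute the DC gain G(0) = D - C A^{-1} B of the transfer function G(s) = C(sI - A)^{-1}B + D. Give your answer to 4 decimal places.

4.8333

G(0) = C(-A)^{-1}B + D = -C A^{-1} B + D.
det A = 24, so A^{-1} = (1/24)·adj(A) = [[1/12, -1/3], [1/4, -1/2]]
A^{-1} B = [-5/6, -3/2]^T
C A^{-1} B = -23/6
G(0) = D - C A^{-1} B = 1 - (-23/6) = 29/6 ≈ 4.8333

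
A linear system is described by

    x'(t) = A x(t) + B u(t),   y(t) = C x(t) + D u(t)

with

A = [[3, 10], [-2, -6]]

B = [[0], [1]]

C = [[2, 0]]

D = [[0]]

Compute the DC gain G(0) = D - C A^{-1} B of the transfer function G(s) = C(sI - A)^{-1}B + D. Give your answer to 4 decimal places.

10.0000

G(0) = C(-A)^{-1}B + D = -C A^{-1} B + D.
det A = 2, so A^{-1} = (1/2)·adj(A) = [[-3, -5], [1, 3/2]]
A^{-1} B = [-5, 3/2]^T
C A^{-1} B = -10
G(0) = D - C A^{-1} B = 0 - (-10) = 10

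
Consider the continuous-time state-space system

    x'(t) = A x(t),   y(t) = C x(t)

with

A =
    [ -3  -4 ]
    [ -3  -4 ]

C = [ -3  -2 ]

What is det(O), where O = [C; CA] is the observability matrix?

CA = [[15, 20]]
Observability matrix O = [C; CA] = [[-3, -2], [15, 20]]
det(O) = (-3)·20 - (-2)·15 = -60 - (-30) = -30
Since det(O) ≠ 0, rank(O) = 2 and the system is completely observable.

-30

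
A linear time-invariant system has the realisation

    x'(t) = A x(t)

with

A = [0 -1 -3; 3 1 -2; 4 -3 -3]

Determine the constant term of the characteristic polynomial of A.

Expand det(sI - A) for the 3×3 matrix.
p(s) = s^3 + 2s^2 + 6s - 38.
(Check: constant term = det(-A) = (-1)^3 det A = -38; coefficient of s^2 = -tr A = 2.)
The constant term is -38.

-38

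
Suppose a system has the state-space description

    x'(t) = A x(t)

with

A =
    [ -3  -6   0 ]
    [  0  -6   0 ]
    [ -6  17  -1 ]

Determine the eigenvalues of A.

det(sI - A) = s^3 - (tr A)s^2 + (M11 + M22 + M33)s - det A, where Mii is the 2×2 principal minor of A obtained by deleting row i and column i.
tr A = (-3) + (-6) + (-1) = -10; M11 = (-6)·(-1) - 0·17 = 6 - 0 = 6; M22 = (-3)·(-1) - 0·(-6) = 3 - 0 = 3; M33 = (-3)·(-6) - (-6)·0 = 18 - 0 = 18; sum of minors = 27.
det A = (-3)·((-6)·(-1) - 0·17) - (-6)·(0·(-1) - 0·(-6)) + 0·(0·17 - (-6)·(-6)) = (-3)·6 - (-6)·0 + 0·(-36) = -18.
So p(s) = det(sI - A) = s^3 + 10s^2 + 27s + 18.
Rational-root test: any integer root divides 18. Testing small divisors, s = -1 works: p(-1) = -1 + 10 + (-27) + 18 = 0, so (s + 1) is a factor.
Dividing, p(s) = (s + 1)(s^2 + 9s + 18).
Factor s^2 + 9s + 18: two numbers with sum -9 and product 18 are -3 and -6, so s^2 + 9s + 18 = (s + 3)(s + 6).
Hence p(s) = (s + 1) (s + 3) (s + 6), with roots -6, -3, -1.
All eigenvalues have negative real part, so the system is asymptotically stable.

-6, -3, -1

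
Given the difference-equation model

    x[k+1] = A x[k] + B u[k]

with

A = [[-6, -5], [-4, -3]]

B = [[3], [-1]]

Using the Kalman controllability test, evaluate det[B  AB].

AB = [[-13], [-9]]
Controllability matrix C = [B  AB] = [[3, -13], [-1, -9]]
det(C) = 3·(-9) - (-13)·(-1) = -27 - 13 = -40
Since det(C) ≠ 0, rank(C) = 2 and the system is completely controllable.

-40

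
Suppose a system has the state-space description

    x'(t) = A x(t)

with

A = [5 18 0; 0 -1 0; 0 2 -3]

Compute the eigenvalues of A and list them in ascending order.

-3, -1, 5

det(sI - A) = s^3 - (tr A)s^2 + (M11 + M22 + M33)s - det A, where Mii is the 2×2 principal minor of A obtained by deleting row i and column i.
tr A = 5 + (-1) + (-3) = 1; M11 = (-1)·(-3) - 0·2 = 3 - 0 = 3; M22 = 5·(-3) - 0·0 = -15 - 0 = -15; M33 = 5·(-1) - 18·0 = -5 - 0 = -5; sum of minors = -17.
det A = 5·((-1)·(-3) - 0·2) - 18·(0·(-3) - 0·0) + 0·(0·2 - (-1)·0) = 5·3 - 18·0 + 0·0 = 15.
So p(s) = det(sI - A) = s^3 - s^2 - 17s - 15.
Rational-root test: any integer root divides -15. Testing small divisors, s = -1 works: p(-1) = -1 + (-1) + 17 + (-15) = 0, so (s + 1) is a factor.
Dividing, p(s) = (s + 1)(s^2 - 2s - 15).
Factor s^2 - 2s - 15: two numbers with sum 2 and product -15 are 5 and -3, so s^2 - 2s - 15 = (s - 5)(s + 3).
Hence p(s) = (s - 5) (s + 1) (s + 3), with roots -3, -1, 5.
At least one eigenvalue has non-negative real part, so the system is not asymptotically stable.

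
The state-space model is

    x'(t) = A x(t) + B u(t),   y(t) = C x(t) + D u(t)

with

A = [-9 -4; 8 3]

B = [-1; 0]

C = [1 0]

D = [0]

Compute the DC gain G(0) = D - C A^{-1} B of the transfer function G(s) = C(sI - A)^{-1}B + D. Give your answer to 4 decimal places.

G(0) = C(-A)^{-1}B + D = -C A^{-1} B + D.
det A = 5, so A^{-1} = (1/5)·adj(A) = [[3/5, 4/5], [-8/5, -9/5]]
A^{-1} B = [-3/5, 8/5]^T
C A^{-1} B = -3/5
G(0) = D - C A^{-1} B = 0 - (-3/5) = 3/5 ≈ 0.6000

0.6000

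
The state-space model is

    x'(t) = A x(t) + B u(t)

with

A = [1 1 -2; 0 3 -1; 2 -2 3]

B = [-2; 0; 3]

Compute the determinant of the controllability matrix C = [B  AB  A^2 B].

AB = [[-8], [-3], [5]]
A^2B = [[-21], [-14], [5]]
Controllability matrix C = [B  AB  A^2B] = [[-2, -8, -21], [0, -3, -14], [3, 5, 5]]
Expanding along the first row, det(C) = (-2)·((-3)·5 - (-14)·5) - (-8)·(0·5 - (-14)·3) + (-21)·(0·5 - (-3)·3) = (-2)·55 - (-8)·42 + (-21)·9 = 37
Since det(C) ≠ 0, rank(C) = 3 and the system is completely controllable.

37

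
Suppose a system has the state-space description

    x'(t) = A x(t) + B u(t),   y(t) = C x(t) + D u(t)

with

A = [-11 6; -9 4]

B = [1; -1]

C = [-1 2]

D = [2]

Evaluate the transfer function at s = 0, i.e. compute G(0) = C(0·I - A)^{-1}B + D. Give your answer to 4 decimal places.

G(0) = C(-A)^{-1}B + D = -C A^{-1} B + D.
det A = 10, so A^{-1} = (1/10)·adj(A) = [[2/5, -3/5], [9/10, -11/10]]
A^{-1} B = [1, 2]^T
C A^{-1} B = 3
G(0) = D - C A^{-1} B = 2 - (3) = -1

-1.0000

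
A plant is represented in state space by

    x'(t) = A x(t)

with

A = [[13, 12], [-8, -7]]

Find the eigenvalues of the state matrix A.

det(sI - A) = s^2 - (tr A)s + det A, with tr A = 13 + (-7) = 6 and det A = 13·(-7) - 12·(-8) = -91 - (-96) = 5.
So p(s) = det(sI - A) = s^2 - 6s + 5.
Factor s^2 - 6s + 5: two numbers with sum 6 and product 5 are 5 and 1, so s^2 - 6s + 5 = (s - 5)(s - 1).
Hence p(s) = (s - 5) (s - 1), with roots 1, 5.
At least one eigenvalue has non-negative real part, so the system is not asymptotically stable.

1, 5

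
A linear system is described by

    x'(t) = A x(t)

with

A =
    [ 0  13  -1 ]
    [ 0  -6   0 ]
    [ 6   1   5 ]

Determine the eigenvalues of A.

det(sI - A) = s^3 - (tr A)s^2 + (M11 + M22 + M33)s - det A, where Mii is the 2×2 principal minor of A obtained by deleting row i and column i.
tr A = 0 + (-6) + 5 = -1; M11 = (-6)·5 - 0·1 = -30 - 0 = -30; M22 = 0·5 - (-1)·6 = 0 - (-6) = 6; M33 = 0·(-6) - 13·0 = 0 - 0 = 0; sum of minors = -24.
det A = 0·((-6)·5 - 0·1) - 13·(0·5 - 0·6) + (-1)·(0·1 - (-6)·6) = 0·(-30) - 13·0 + (-1)·36 = -36.
So p(s) = det(sI - A) = s^3 + s^2 - 24s + 36.
Rational-root test: any integer root divides 36. Testing small divisors, s = 2 works: p(2) = 8 + 4 + (-48) + 36 = 0, so (s - 2) is a factor.
Dividing, p(s) = (s - 2)(s^2 + 3s - 18).
Factor s^2 + 3s - 18: two numbers with sum -3 and product -18 are 3 and -6, so s^2 + 3s - 18 = (s - 3)(s + 6).
Hence p(s) = (s - 3) (s - 2) (s + 6), with roots -6, 2, 3.
At least one eigenvalue has non-negative real part, so the system is not asymptotically stable.

-6, 2, 3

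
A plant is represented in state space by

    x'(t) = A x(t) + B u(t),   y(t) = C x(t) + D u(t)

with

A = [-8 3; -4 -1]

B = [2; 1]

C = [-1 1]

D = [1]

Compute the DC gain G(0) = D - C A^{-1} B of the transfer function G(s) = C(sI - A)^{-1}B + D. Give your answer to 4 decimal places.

0.7500

G(0) = C(-A)^{-1}B + D = -C A^{-1} B + D.
det A = 20, so A^{-1} = (1/20)·adj(A) = [[-1/20, -3/20], [1/5, -2/5]]
A^{-1} B = [-1/4, 0]^T
C A^{-1} B = 1/4
G(0) = D - C A^{-1} B = 1 - (1/4) = 3/4 ≈ 0.7500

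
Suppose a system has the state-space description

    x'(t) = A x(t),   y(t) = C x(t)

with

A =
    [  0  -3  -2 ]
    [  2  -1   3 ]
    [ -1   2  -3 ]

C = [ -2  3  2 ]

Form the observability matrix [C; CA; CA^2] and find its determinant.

147

CA = [[4, 7, 7]]
CA^2 = [[7, -5, -8]]
Observability matrix O = [C; CA; CA^2] = [[-2, 3, 2], [4, 7, 7], [7, -5, -8]]
Expanding along the first row, det(O) = (-2)·(7·(-8) - 7·(-5)) - 3·(4·(-8) - 7·7) + 2·(4·(-5) - 7·7) = (-2)·(-21) - 3·(-81) + 2·(-69) = 147
Since det(O) ≠ 0, rank(O) = 3 and the system is completely observable.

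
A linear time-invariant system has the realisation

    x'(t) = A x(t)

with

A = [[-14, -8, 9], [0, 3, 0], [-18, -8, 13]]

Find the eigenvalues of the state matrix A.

det(sI - A) = s^3 - (tr A)s^2 + (M11 + M22 + M33)s - det A, where Mii is the 2×2 principal minor of A obtained by deleting row i and column i.
tr A = (-14) + 3 + 13 = 2; M11 = 3·13 - 0·(-8) = 39 - 0 = 39; M22 = (-14)·13 - 9·(-18) = -182 - (-162) = -20; M33 = (-14)·3 - (-8)·0 = -42 - 0 = -42; sum of minors = -23.
det A = (-14)·(3·13 - 0·(-8)) - (-8)·(0·13 - 0·(-18)) + 9·(0·(-8) - 3·(-18)) = (-14)·39 - (-8)·0 + 9·54 = -60.
So p(s) = det(sI - A) = s^3 - 2s^2 - 23s + 60.
Rational-root test: any integer root divides 60. Testing small divisors, s = 3 works: p(3) = 27 + (-18) + (-69) + 60 = 0, so (s - 3) is a factor.
Dividing, p(s) = (s - 3)(s^2 + s - 20).
Factor s^2 + s - 20: two numbers with sum -1 and product -20 are 4 and -5, so s^2 + s - 20 = (s - 4)(s + 5).
Hence p(s) = (s - 4) (s - 3) (s + 5), with roots -5, 3, 4.
At least one eigenvalue has non-negative real part, so the system is not asymptotically stable.

-5, 3, 4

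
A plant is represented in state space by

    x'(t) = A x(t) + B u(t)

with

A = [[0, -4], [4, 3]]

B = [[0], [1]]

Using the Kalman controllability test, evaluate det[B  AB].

AB = [[-4], [3]]
Controllability matrix C = [B  AB] = [[0, -4], [1, 3]]
det(C) = 0·3 - (-4)·1 = 0 - (-4) = 4
Since det(C) ≠ 0, rank(C) = 2 and the system is completely controllable.

4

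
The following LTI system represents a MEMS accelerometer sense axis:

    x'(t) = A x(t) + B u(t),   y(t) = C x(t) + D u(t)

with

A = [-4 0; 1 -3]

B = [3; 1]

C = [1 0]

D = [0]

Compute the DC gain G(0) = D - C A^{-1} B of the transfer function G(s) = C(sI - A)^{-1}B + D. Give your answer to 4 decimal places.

G(0) = C(-A)^{-1}B + D = -C A^{-1} B + D.
det A = 12, so A^{-1} = (1/12)·adj(A) = [[-1/4, 0], [-1/12, -1/3]]
A^{-1} B = [-3/4, -7/12]^T
C A^{-1} B = -3/4
G(0) = D - C A^{-1} B = 0 - (-3/4) = 3/4 ≈ 0.7500

0.7500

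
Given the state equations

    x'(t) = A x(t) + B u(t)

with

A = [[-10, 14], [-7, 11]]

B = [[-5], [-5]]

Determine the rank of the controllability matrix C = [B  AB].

AB = [[-20], [-20]]
Controllability matrix C = [B  AB] = [[-5, -20], [-5, -20]]
Every column of C is a scalar multiple of column 1 = [-5, -5] (multipliers 1, 4), so the columns span a one-dimensional space.
C ≠ 0, hence rank(C) = 1.
rank(C) = 1 < n = 2, so the pair (A, B) is not completely controllable.

1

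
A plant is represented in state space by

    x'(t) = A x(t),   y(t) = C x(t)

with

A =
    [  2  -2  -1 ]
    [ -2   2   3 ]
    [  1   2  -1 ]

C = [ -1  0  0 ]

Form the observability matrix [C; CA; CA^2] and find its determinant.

CA = [[-2, 2, 1]]
CA^2 = [[-7, 10, 7]]
Observability matrix O = [C; CA; CA^2] = [[-1, 0, 0], [-2, 2, 1], [-7, 10, 7]]
Expanding along the first row, det(O) = (-1)·(2·7 - 1·10) - 0·((-2)·7 - 1·(-7)) + 0·((-2)·10 - 2·(-7)) = (-1)·4 - 0·(-7) + 0·(-6) = -4
Since det(O) ≠ 0, rank(O) = 3 and the system is completely observable.

-4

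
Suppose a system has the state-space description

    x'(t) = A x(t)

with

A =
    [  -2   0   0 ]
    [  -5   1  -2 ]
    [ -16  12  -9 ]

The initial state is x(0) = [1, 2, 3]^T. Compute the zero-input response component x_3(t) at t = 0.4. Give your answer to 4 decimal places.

-0.1865

det(sI - A) = s^3 - (tr A)s^2 + (M11 + M22 + M33)s - det A, where Mii is the 2×2 principal minor of A obtained by deleting row i and column i.
tr A = (-2) + 1 + (-9) = -10; M11 = 1·(-9) - (-2)·12 = -9 - (-24) = 15; M22 = (-2)·(-9) - 0·(-16) = 18 - 0 = 18; M33 = (-2)·1 - 0·(-5) = -2 - 0 = -2; sum of minors = 31.
det A = (-2)·(1·(-9) - (-2)·12) - 0·((-5)·(-9) - (-2)·(-16)) + 0·((-5)·12 - 1·(-16)) = (-2)·15 - 0·13 + 0·(-44) = -30.
So p(s) = det(sI - A) = s^3 + 10s^2 + 31s + 30.
Rational-root test: any integer root divides 30. Testing small divisors, s = -2 works: p(-2) = -8 + 40 + (-62) + 30 = 0, so (s + 2) is a factor.
Dividing, p(s) = (s + 2)(s^2 + 8s + 15).
Factor s^2 + 8s + 15: two numbers with sum -8 and product 15 are -3 and -5, so s^2 + 8s + 15 = (s + 3)(s + 5).
Hence p(s) = (s + 2) (s + 3) (s + 5), with roots -5, -3, -2.
The eigenvalues -5, -3, -2 are distinct and real, so A is diagonalisable and x(t) = e^{At} x(0) = V diag(e^{λ_i t}) V^{-1} x(0), where the columns of V are the eigenvectors.
λ = -5: A - (-5)I = [[3, 0, 0], [-5, 6, -2], [-16, 12, -4]]. v must be orthogonal to every row; (row 1) × (row 2) = [0, 6, 18], so take v_1 = [0, 1, 3]^T.
λ = -3: A - (-3)I = [[1, 0, 0], [-5, 4, -2], [-16, 12, -6]]. v must be orthogonal to every row; (row 1) × (row 2) = [0, 2, 4], so take v_2 = [0, 1, 2]^T.
λ = -2: A - (-2)I = [[0, 0, 0], [-5, 3, -2], [-16, 12, -7]]. v must be orthogonal to every row; (row 2) × (row 3) = [3, -3, -12], so take v_3 = [1, -1, -4]^T.
V = [v_1 v_2 v_3] = [[0, 0, 1], [1, 1, -1], [3, 2, -4]] has det V = -1, so V^{-1} = adj(V)/det V = [[2, -2, 1], [-1, 3, -1], [1, 0, 0]].
Modal coordinates z(0) = V^{-1} x(0): 2·1 + (-2)·2 + 1·3 = 1; (-1)·1 + 3·2 + (-1)·3 = 2; 1·1 + 0·2 + 0·3 = 1; so z(0) = [1, 2, 1]^T.
x_3(t) = Σ_i (v_i)_3 · z_i(0) · e^{λ_i t} (row 3 of V times the modal terms).
x_3(0.4) = 3·1·e^{-5·0.4} + 2·2·e^{-3·0.4} + (-4)·1·e^{-2·0.4} = 3·0.135335 + 4·0.301194 + (-4)·0.449329 = -0.1865.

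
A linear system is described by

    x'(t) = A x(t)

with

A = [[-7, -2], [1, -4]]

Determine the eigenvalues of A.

det(sI - A) = s^2 - (tr A)s + det A, with tr A = (-7) + (-4) = -11 and det A = (-7)·(-4) - (-2)·1 = 28 - (-2) = 30.
So p(s) = det(sI - A) = s^2 + 11s + 30.
Factor s^2 + 11s + 30: two numbers with sum -11 and product 30 are -5 and -6, so s^2 + 11s + 30 = (s + 5)(s + 6).
Hence p(s) = (s + 5) (s + 6), with roots -6, -5.
All eigenvalues have negative real part, so the system is asymptotically stable.

-6, -5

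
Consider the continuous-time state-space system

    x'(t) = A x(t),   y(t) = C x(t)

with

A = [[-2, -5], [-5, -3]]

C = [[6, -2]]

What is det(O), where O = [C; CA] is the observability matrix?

-148

CA = [[-2, -24]]
Observability matrix O = [C; CA] = [[6, -2], [-2, -24]]
det(O) = 6·(-24) - (-2)·(-2) = -144 - 4 = -148
Since det(O) ≠ 0, rank(O) = 2 and the system is completely observable.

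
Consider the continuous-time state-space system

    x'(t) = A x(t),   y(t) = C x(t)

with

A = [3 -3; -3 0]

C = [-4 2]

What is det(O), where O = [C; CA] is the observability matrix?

-12

CA = [[-18, 12]]
Observability matrix O = [C; CA] = [[-4, 2], [-18, 12]]
det(O) = (-4)·12 - 2·(-18) = -48 - (-36) = -12
Since det(O) ≠ 0, rank(O) = 2 and the system is completely observable.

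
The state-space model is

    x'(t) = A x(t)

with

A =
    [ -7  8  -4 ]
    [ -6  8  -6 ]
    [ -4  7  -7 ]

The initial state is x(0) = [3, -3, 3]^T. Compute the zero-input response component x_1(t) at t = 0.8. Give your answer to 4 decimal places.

-14.0572

det(sI - A) = s^3 - (tr A)s^2 + (M11 + M22 + M33)s - det A, where Mii is the 2×2 principal minor of A obtained by deleting row i and column i.
tr A = (-7) + 8 + (-7) = -6; M11 = 8·(-7) - (-6)·7 = -56 - (-42) = -14; M22 = (-7)·(-7) - (-4)·(-4) = 49 - 16 = 33; M33 = (-7)·8 - 8·(-6) = -56 - (-48) = -8; sum of minors = 11.
det A = (-7)·(8·(-7) - (-6)·7) - 8·((-6)·(-7) - (-6)·(-4)) + (-4)·((-6)·7 - 8·(-4)) = (-7)·(-14) - 8·18 + (-4)·(-10) = -6.
So p(s) = det(sI - A) = s^3 + 6s^2 + 11s + 6.
Rational-root test: any integer root divides 6. Testing small divisors, s = -1 works: p(-1) = -1 + 6 + (-11) + 6 = 0, so (s + 1) is a factor.
Dividing, p(s) = (s + 1)(s^2 + 5s + 6).
Factor s^2 + 5s + 6: two numbers with sum -5 and product 6 are -2 and -3, so s^2 + 5s + 6 = (s + 2)(s + 3).
Hence p(s) = (s + 1) (s + 2) (s + 3), with roots -3, -2, -1.
The eigenvalues -3, -2, -1 are distinct and real, so A is diagonalisable and x(t) = e^{At} x(0) = V diag(e^{λ_i t}) V^{-1} x(0), where the columns of V are the eigenvectors.
λ = -3: A - (-3)I = [[-4, 8, -4], [-6, 11, -6], [-4, 7, -4]]. v must be orthogonal to every row; (row 1) × (row 2) = [-4, 0, 4], so take v_1 = [-1, 0, 1]^T.
λ = -2: A - (-2)I = [[-5, 8, -4], [-6, 10, -6], [-4, 7, -5]]. v must be orthogonal to every row; (row 1) × (row 2) = [-8, -6, -2], so take v_2 = [4, 3, 1]^T.
λ = -1: A - (-1)I = [[-6, 8, -4], [-6, 9, -6], [-4, 7, -6]]. v must be orthogonal to every row; (row 1) × (row 2) = [-12, -12, -6], so take v_3 = [2, 2, 1]^T.
V = [v_1 v_2 v_3] = [[-1, 4, 2], [0, 3, 2], [1, 1, 1]] has det V = 1, so V^{-1} = adj(V)/det V = [[1, -2, 2], [2, -3, 2], [-3, 5, -3]].
Modal coordinates z(0) = V^{-1} x(0): 1·3 + (-2)·(-3) + 2·3 = 15; 2·3 + (-3)·(-3) + 2·3 = 21; (-3)·3 + 5·(-3) + (-3)·3 = -33; so z(0) = [15, 21, -33]^T.
x_1(t) = Σ_i (v_i)_1 · z_i(0) · e^{λ_i t} (row 1 of V times the modal terms).
x_1(0.8) = (-1)·15·e^{-3·0.8} + 4·21·e^{-2·0.8} + 2·(-33)·e^{-1·0.8} = (-15)·0.09071795 + 84·0.20189652 + (-66)·0.44932896 = -14.0572.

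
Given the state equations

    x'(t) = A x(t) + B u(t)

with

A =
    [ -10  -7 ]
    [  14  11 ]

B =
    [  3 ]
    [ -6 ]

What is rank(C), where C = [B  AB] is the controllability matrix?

1

AB = [[12], [-24]]
Controllability matrix C = [B  AB] = [[3, 12], [-6, -24]]
Every column of C is a scalar multiple of column 1 = [3, -6] (multipliers 1, 4), so the columns span a one-dimensional space.
C ≠ 0, hence rank(C) = 1.
rank(C) = 1 < n = 2, so the pair (A, B) is not completely controllable.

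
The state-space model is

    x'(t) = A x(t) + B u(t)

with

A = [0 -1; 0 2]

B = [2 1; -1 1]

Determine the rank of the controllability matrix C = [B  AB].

2

AB = [[1, -1], [-2, 2]]
Controllability matrix C = [B  AB] = [[2, 1, 1, -1], [-1, 1, -2, 2]]
Take the 2×2 submatrix of C formed by columns 1, 2: [[2, 1], [-1, 1]]. Its determinant is 2·1 - 1·(-1) = 2 - (-1) = 3 ≠ 0.
So rank(C) ≥ 2; since C has 2 rows, rank(C) = 2.
rank(C) = 2 = n, so the pair (A, B) is completely controllable.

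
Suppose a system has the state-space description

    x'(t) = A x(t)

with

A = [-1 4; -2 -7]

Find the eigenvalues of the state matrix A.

det(sI - A) = s^2 - (tr A)s + det A, with tr A = (-1) + (-7) = -8 and det A = (-1)·(-7) - 4·(-2) = 7 - (-8) = 15.
So p(s) = det(sI - A) = s^2 + 8s + 15.
Factor s^2 + 8s + 15: two numbers with sum -8 and product 15 are -3 and -5, so s^2 + 8s + 15 = (s + 3)(s + 5).
Hence p(s) = (s + 3) (s + 5), with roots -5, -3.
All eigenvalues have negative real part, so the system is asymptotically stable.

-5, -3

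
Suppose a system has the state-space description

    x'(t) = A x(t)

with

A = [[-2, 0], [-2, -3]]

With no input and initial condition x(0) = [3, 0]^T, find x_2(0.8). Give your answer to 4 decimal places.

det(sI - A) = s^2 - (tr A)s + det A, with tr A = (-2) + (-3) = -5 and det A = (-2)·(-3) - 0·(-2) = 6 - 0 = 6.
So p(s) = det(sI - A) = s^2 + 5s + 6.
Factor s^2 + 5s + 6: two numbers with sum -5 and product 6 are -2 and -3, so s^2 + 5s + 6 = (s + 2)(s + 3).
Hence p(s) = (s + 2) (s + 3), with roots -3, -2.
The eigenvalues -3, -2 are distinct and real, so A is diagonalisable and x(t) = e^{At} x(0) = V diag(e^{λ_i t}) V^{-1} x(0), where the columns of V are the eigenvectors.
λ = -3: A - (-3)I = [[1, 0], [-2, 0]]. Row 1 gives 1·v1 + 0·v2 = 0, so take v_1 = [0, -1]^T.
λ = -2: A - (-2)I = [[0, 0], [-2, -1]]. Row 2 gives (-2)·v1 + (-1)·v2 = 0, so take v_2 = [-1, 2]^T.
V = [v_1 v_2] = [[0, -1], [-1, 2]] has det V = -1, so V^{-1} = adj(V)/det V = [[-2, -1], [-1, 0]].
Modal coordinates z(0) = V^{-1} x(0): (-2)·3 + (-1)·0 = -6; (-1)·3 + 0·0 = -3; so z(0) = [-6, -3]^T.
x_2(t) = Σ_i (v_i)_2 · z_i(0) · e^{λ_i t} (row 2 of V times the modal terms).
x_2(0.8) = (-1)·(-6)·e^{-3·0.8} + 2·(-3)·e^{-2·0.8} = 6·0.090718 + (-6)·0.201897 = -0.6671.

-0.6671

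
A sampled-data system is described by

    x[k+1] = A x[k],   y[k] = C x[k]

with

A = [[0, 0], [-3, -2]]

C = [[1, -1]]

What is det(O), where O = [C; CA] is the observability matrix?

5

CA = [[3, 2]]
Observability matrix O = [C; CA] = [[1, -1], [3, 2]]
det(O) = 1·2 - (-1)·3 = 2 - (-3) = 5
Since det(O) ≠ 0, rank(O) = 2 and the system is completely observable.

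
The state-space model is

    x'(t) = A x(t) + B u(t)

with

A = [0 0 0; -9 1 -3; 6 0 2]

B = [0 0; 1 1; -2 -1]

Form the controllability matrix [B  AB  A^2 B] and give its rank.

AB = [[0, 0], [7, 4], [-4, -2]]
A^2B = [[0, 0], [19, 10], [-8, -4]]
Controllability matrix C = [B  AB  A^2B] = [[0, 0, 0, 0, 0, 0], [1, 1, 7, 4, 19, 10], [-2, -1, -4, -2, -8, -4]]
Row 1 of C is identically zero, so rank(C) ≤ 2.
The 2×2 minor from rows 2, 3, columns 1, 2 is 1·(-1) - 1·(-2) = -1 - (-2) = 1 ≠ 0, so rank(C) = 2.
rank(C) = 2 < n = 3, so the pair (A, B) is not completely controllable.

2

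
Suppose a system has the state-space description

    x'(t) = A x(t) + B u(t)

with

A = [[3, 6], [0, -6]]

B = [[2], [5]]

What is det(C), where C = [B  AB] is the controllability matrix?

-240

AB = [[36], [-30]]
Controllability matrix C = [B  AB] = [[2, 36], [5, -30]]
det(C) = 2·(-30) - 36·5 = -60 - 180 = -240
Since det(C) ≠ 0, rank(C) = 2 and the system is completely controllable.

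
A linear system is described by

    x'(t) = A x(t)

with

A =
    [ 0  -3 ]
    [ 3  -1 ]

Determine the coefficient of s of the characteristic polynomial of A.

1

For a 2×2 matrix, det(sI - A) = s^2 - (tr A)s + det A.
tr A = -1, det A = 9.
So p(s) = s^2 + s + 9.
The coefficient of s is 1.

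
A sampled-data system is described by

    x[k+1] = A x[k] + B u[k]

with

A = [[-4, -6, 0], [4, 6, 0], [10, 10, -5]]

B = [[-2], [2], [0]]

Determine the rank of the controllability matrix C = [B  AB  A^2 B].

AB = [[-4], [4], [0]]
A^2B = [[-8], [8], [0]]
Controllability matrix C = [B  AB  A^2B] = [[-2, -4, -8], [2, 4, 8], [0, 0, 0]]
Every column of C is a scalar multiple of column 1 = [-2, 2, 0] (multipliers 1, 2, 4), so the columns span a one-dimensional space.
C ≠ 0, hence rank(C) = 1.
rank(C) = 1 < n = 3, so the pair (A, B) is not completely controllable.

1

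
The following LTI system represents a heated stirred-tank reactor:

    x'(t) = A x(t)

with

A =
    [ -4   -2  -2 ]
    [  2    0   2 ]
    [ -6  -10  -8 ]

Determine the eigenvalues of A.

det(sI - A) = s^3 - (tr A)s^2 + (M11 + M22 + M33)s - det A, where Mii is the 2×2 principal minor of A obtained by deleting row i and column i.
tr A = (-4) + 0 + (-8) = -12; M11 = 0·(-8) - 2·(-10) = 0 - (-20) = 20; M22 = (-4)·(-8) - (-2)·(-6) = 32 - 12 = 20; M33 = (-4)·0 - (-2)·2 = 0 - (-4) = 4; sum of minors = 44.
det A = (-4)·(0·(-8) - 2·(-10)) - (-2)·(2·(-8) - 2·(-6)) + (-2)·(2·(-10) - 0·(-6)) = (-4)·20 - (-2)·(-4) + (-2)·(-20) = -48.
So p(s) = det(sI - A) = s^3 + 12s^2 + 44s + 48.
Rational-root test: any integer root divides 48. Testing small divisors, s = -2 works: p(-2) = -8 + 48 + (-88) + 48 = 0, so (s + 2) is a factor.
Dividing, p(s) = (s + 2)(s^2 + 10s + 24).
Factor s^2 + 10s + 24: two numbers with sum -10 and product 24 are -4 and -6, so s^2 + 10s + 24 = (s + 4)(s + 6).
Hence p(s) = (s + 2) (s + 4) (s + 6), with roots -6, -4, -2.
All eigenvalues have negative real part, so the system is asymptotically stable.

-6, -4, -2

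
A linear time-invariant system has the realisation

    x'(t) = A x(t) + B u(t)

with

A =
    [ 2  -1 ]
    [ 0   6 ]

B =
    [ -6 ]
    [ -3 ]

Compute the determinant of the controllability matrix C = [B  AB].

81

AB = [[-9], [-18]]
Controllability matrix C = [B  AB] = [[-6, -9], [-3, -18]]
det(C) = (-6)·(-18) - (-9)·(-3) = 108 - 27 = 81
Since det(C) ≠ 0, rank(C) = 2 and the system is completely controllable.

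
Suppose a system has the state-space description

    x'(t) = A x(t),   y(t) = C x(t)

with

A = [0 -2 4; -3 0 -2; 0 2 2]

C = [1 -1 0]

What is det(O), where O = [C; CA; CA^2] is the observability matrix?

CA = [[3, -2, 6]]
CA^2 = [[6, 6, 28]]
Observability matrix O = [C; CA; CA^2] = [[1, -1, 0], [3, -2, 6], [6, 6, 28]]
Expanding along the first row, det(O) = 1·((-2)·28 - 6·6) - (-1)·(3·28 - 6·6) + 0·(3·6 - (-2)·6) = 1·(-92) - (-1)·48 + 0·30 = -44
Since det(O) ≠ 0, rank(O) = 3 and the system is completely observable.

-44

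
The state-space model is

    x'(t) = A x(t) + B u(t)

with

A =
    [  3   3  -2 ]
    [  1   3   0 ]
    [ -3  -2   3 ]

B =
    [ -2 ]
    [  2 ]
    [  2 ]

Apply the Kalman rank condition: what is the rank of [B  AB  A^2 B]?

3

AB = [[-4], [4], [8]]
A^2B = [[-16], [8], [28]]
Controllability matrix C = [B  AB  A^2B] = [[-2, -4, -16], [2, 4, 8], [2, 8, 28]]
det(C) = (-2)·(4·28 - 8·8) - (-4)·(2·28 - 8·2) + (-16)·(2·8 - 4·2) = (-2)·48 - (-4)·40 + (-16)·8 = -64 ≠ 0, so rank(C) = 3.
rank(C) = 3 = n, so the pair (A, B) is completely controllable.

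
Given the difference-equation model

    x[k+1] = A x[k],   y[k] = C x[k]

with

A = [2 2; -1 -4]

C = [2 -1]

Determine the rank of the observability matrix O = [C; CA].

CA = [[5, 8]]
Observability matrix O = [C; CA] = [[2, -1], [5, 8]]
det(O) = 2·8 - (-1)·5 = 16 - (-5) = 21 ≠ 0, so rank(O) = 2.
rank(O) = 2 = n, so the pair (A, C) is completely observable.

2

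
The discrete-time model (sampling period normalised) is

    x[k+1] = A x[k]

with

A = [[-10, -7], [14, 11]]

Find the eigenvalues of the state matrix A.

det(zI - A) = z^2 - (tr A)z + det A, with tr A = (-10) + 11 = 1 and det A = (-10)·11 - (-7)·14 = -110 - (-98) = -12.
So p(z) = det(zI - A) = z^2 - z - 12.
Factor z^2 - z - 12: two numbers with sum 1 and product -12 are 4 and -3, so z^2 - z - 12 = (z - 4)(z + 3).
Hence p(z) = (z - 4) (z + 3), with roots -3, 4.

-3, 4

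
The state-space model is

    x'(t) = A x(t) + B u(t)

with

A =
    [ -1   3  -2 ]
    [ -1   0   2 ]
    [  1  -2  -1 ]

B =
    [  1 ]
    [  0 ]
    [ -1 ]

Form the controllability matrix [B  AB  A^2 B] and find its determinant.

AB = [[1], [-3], [2]]
A^2B = [[-14], [3], [5]]
Controllability matrix C = [B  AB  A^2B] = [[1, 1, -14], [0, -3, 3], [-1, 2, 5]]
Expanding along the first row, det(C) = 1·((-3)·5 - 3·2) - 1·(0·5 - 3·(-1)) + (-14)·(0·2 - (-3)·(-1)) = 1·(-21) - 1·3 + (-14)·(-3) = 18
Since det(C) ≠ 0, rank(C) = 3 and the system is completely controllable.

18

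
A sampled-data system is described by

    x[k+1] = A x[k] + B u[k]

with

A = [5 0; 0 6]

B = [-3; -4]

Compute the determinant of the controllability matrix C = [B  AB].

AB = [[-15], [-24]]
Controllability matrix C = [B  AB] = [[-3, -15], [-4, -24]]
det(C) = (-3)·(-24) - (-15)·(-4) = 72 - 60 = 12
Since det(C) ≠ 0, rank(C) = 2 and the system is completely controllable.

12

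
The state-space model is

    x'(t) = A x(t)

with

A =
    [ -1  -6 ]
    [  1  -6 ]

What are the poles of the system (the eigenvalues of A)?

det(sI - A) = s^2 - (tr A)s + det A, with tr A = (-1) + (-6) = -7 and det A = (-1)·(-6) - (-6)·1 = 6 - (-6) = 12.
So p(s) = det(sI - A) = s^2 + 7s + 12.
Factor s^2 + 7s + 12: two numbers with sum -7 and product 12 are -3 and -4, so s^2 + 7s + 12 = (s + 3)(s + 4).
Hence p(s) = (s + 3) (s + 4), with roots -4, -3.
All eigenvalues have negative real part, so the system is asymptotically stable.

-4, -3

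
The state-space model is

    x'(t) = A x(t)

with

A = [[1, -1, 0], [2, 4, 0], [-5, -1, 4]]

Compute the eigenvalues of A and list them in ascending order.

det(sI - A) = s^3 - (tr A)s^2 + (M11 + M22 + M33)s - det A, where Mii is the 2×2 principal minor of A obtained by deleting row i and column i.
tr A = 1 + 4 + 4 = 9; M11 = 4·4 - 0·(-1) = 16 - 0 = 16; M22 = 1·4 - 0·(-5) = 4 - 0 = 4; M33 = 1·4 - (-1)·2 = 4 - (-2) = 6; sum of minors = 26.
det A = 1·(4·4 - 0·(-1)) - (-1)·(2·4 - 0·(-5)) + 0·(2·(-1) - 4·(-5)) = 1·16 - (-1)·8 + 0·18 = 24.
So p(s) = det(sI - A) = s^3 - 9s^2 + 26s - 24.
Rational-root test: any integer root divides -24. Testing small divisors, s = 2 works: p(2) = 8 + (-36) + 52 + (-24) = 0, so (s - 2) is a factor.
Dividing, p(s) = (s - 2)(s^2 - 7s + 12).
Factor s^2 - 7s + 12: two numbers with sum 7 and product 12 are 4 and 3, so s^2 - 7s + 12 = (s - 4)(s - 3).
Hence p(s) = (s - 4) (s - 3) (s - 2), with roots 2, 3, 4.
At least one eigenvalue has non-negative real part, so the system is not asymptotically stable.

2, 3, 4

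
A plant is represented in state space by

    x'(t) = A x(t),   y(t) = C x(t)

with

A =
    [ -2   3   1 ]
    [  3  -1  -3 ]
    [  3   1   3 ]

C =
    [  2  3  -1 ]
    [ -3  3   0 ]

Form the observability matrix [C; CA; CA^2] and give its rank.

3

CA = [[2, 2, -10], [15, -12, -12]]
CA^2 = [[-28, -6, -34], [-102, 45, 15]]
Observability matrix O = [C; CA; CA^2] = [[2, 3, -1], [-3, 3, 0], [2, 2, -10], [15, -12, -12], [-28, -6, -34], [-102, 45, 15]]
Take the 3×3 submatrix of O formed by rows 1, 2, 3: [[2, 3, -1], [-3, 3, 0], [2, 2, -10]]. Its determinant is 2·(3·(-10) - 0·2) - 3·((-3)·(-10) - 0·2) + (-1)·((-3)·2 - 3·2) = 2·(-30) - 3·30 + (-1)·(-12) = -138 ≠ 0.
So rank(O) ≥ 3; since O has 3 columns, rank(O) = 3.
rank(O) = 3 = n, so the pair (A, C) is completely observable.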